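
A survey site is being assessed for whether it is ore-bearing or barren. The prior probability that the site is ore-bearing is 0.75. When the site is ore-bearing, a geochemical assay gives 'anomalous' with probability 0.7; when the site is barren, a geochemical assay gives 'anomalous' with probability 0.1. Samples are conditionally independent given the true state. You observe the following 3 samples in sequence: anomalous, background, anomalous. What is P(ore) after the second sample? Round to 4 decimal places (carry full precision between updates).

0.8750

Each posterior becomes the prior for the next update.
After 'anomalous': P(ore) = 0.7·0.7500 / (0.7·0.7500 + 0.1·0.2500) ≈ 0.9545
After 'background': P(ore) = 0.3·0.9545 / (0.3·0.9545 + 0.9·0.0455) ≈ 0.8750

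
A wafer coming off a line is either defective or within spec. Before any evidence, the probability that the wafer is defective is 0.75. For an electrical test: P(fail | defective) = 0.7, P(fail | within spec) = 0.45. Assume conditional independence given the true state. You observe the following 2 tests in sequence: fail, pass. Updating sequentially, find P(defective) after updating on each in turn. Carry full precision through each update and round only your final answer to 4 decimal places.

After 'fail': P(defective) = 0.7·0.7500 / (0.7·0.7500 + 0.45·0.2500) ≈ 0.8235
After 'pass': P(defective) = 0.3·0.8235 / (0.3·0.8235 + 0.55·0.1765) ≈ 0.7179

0.7179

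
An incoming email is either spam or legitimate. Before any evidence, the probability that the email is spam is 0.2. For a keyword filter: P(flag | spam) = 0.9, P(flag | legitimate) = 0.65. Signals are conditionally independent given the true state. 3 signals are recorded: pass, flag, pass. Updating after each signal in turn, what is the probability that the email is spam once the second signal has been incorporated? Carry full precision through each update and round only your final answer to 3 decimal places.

0.090

Each posterior becomes the prior for the next update.
After 'pass': P(spam) = 0.1·0.2000 / (0.1·0.2000 + 0.35·0.8000) ≈ 0.0667
After 'flag': P(spam) = 0.9·0.0667 / (0.9·0.0667 + 0.65·0.9333) ≈ 0.0900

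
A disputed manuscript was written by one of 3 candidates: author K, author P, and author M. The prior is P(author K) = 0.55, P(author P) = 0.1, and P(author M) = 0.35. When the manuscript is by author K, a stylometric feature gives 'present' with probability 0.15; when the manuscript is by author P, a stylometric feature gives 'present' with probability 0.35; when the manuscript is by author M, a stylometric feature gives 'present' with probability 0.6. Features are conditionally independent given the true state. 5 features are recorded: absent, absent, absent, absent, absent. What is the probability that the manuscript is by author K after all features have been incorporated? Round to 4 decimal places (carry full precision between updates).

After 'absent': normaliser = 0.85·0.5500 + 0.65·0.1000 + 0.4·0.3500; P(author K) ≈ 0.6952, P(author P) ≈ 0.0967, P(author M) ≈ 0.2082
After 'absent': normaliser = 0.85·0.6952 + 0.65·0.0967 + 0.4·0.2082; P(author K) ≈ 0.8018, P(author P) ≈ 0.0852, P(author M) ≈ 0.1130
After 'absent': normaliser = 0.85·0.8018 + 0.65·0.0852 + 0.4·0.1130; P(author K) ≈ 0.8714, P(author P) ≈ 0.0708, P(author M) ≈ 0.0578
After 'absent': normaliser = 0.85·0.8714 + 0.65·0.0708 + 0.4·0.0578; P(author K) ≈ 0.9146, P(author P) ≈ 0.0569, P(author M) ≈ 0.0285
After 'absent': normaliser = 0.85·0.9146 + 0.65·0.0569 + 0.4·0.0285; P(author K) ≈ 0.9414, P(author P) ≈ 0.0448, P(author M) ≈ 0.0138

0.9414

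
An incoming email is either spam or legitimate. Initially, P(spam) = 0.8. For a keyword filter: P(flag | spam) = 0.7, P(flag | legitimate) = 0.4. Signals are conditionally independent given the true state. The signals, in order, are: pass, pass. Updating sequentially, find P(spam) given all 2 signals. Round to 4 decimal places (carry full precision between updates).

Each posterior becomes the prior for the next update.
After 'pass': P(spam) = 0.3·0.8000 / (0.3·0.8000 + 0.6·0.2000) ≈ 0.6667
After 'pass': P(spam) = 0.3·0.6667 / (0.3·0.6667 + 0.6·0.3333) ≈ 0.5000

0.5000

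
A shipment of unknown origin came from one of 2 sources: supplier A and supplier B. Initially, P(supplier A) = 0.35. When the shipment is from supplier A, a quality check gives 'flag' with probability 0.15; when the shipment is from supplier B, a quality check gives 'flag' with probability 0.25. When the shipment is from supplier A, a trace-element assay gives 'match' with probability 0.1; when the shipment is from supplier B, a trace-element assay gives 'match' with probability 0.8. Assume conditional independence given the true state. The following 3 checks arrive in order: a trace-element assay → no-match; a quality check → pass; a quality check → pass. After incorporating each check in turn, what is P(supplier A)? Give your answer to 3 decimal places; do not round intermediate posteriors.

0.757

After a trace-element assay='no-match': P(supplier A) = 0.9·0.3500 / (0.9·0.3500 + 0.2·0.6500) ≈ 0.7079
After a quality check='pass': P(supplier A) = 0.85·0.7079 / (0.85·0.7079 + 0.75·0.2921) ≈ 0.7331
After a quality check='pass': P(supplier A) = 0.85·0.7331 / (0.85·0.7331 + 0.75·0.2669) ≈ 0.7568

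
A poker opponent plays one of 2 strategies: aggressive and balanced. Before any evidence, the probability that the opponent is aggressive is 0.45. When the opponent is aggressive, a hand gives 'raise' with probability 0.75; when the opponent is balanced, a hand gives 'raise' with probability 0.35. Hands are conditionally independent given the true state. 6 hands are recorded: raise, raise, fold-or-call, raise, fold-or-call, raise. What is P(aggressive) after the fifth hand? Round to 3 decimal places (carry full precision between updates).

0.544

After 'raise': P(aggressive) = 0.75·0.4500 / (0.75·0.4500 + 0.35·0.5500) ≈ 0.6368
After 'raise': P(aggressive) = 0.75·0.6368 / (0.75·0.6368 + 0.35·0.3632) ≈ 0.7898
After 'fold-or-call': P(aggressive) = 0.25·0.7898 / (0.25·0.7898 + 0.65·0.2102) ≈ 0.5910
After 'raise': P(aggressive) = 0.75·0.5910 / (0.75·0.5910 + 0.35·0.4090) ≈ 0.7559
After 'fold-or-call': P(aggressive) = 0.25·0.7559 / (0.25·0.7559 + 0.65·0.2441) ≈ 0.5436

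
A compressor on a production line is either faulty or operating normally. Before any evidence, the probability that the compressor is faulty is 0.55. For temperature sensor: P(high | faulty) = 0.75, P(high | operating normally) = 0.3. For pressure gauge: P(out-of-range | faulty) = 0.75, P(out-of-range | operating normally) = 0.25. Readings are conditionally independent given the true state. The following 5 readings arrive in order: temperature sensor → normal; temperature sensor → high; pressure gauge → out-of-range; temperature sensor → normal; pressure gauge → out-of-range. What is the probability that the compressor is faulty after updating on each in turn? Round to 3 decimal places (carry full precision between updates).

0.778

After temperature sensor='normal': P(faulty) = 0.25·0.5500 / (0.25·0.5500 + 0.7·0.4500) ≈ 0.3039
After temperature sensor='high': P(faulty) = 0.75·0.3039 / (0.75·0.3039 + 0.3·0.6961) ≈ 0.5218
After pressure gauge='out-of-range': P(faulty) = 0.75·0.5218 / (0.75·0.5218 + 0.25·0.4782) ≈ 0.7660
After temperature sensor='normal': P(faulty) = 0.25·0.7660 / (0.25·0.7660 + 0.7·0.2340) ≈ 0.5390
After pressure gauge='out-of-range': P(faulty) = 0.75·0.5390 / (0.75·0.5390 + 0.25·0.4610) ≈ 0.7782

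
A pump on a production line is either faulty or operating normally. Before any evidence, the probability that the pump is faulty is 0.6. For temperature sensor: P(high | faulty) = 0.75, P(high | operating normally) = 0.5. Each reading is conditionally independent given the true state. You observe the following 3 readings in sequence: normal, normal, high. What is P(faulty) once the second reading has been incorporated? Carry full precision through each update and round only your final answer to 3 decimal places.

After 'normal': P(faulty) = 0.25·0.6000 / (0.25·0.6000 + 0.5·0.4000) ≈ 0.4286
After 'normal': P(faulty) = 0.25·0.4286 / (0.25·0.4286 + 0.5·0.5714) ≈ 0.2727

0.273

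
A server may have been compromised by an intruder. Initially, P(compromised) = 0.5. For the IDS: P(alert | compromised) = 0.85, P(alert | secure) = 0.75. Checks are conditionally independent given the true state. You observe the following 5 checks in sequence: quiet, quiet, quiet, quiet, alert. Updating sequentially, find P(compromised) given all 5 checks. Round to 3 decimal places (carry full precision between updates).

0.128

After 'quiet': P(compromised) = 0.15·0.5000 / (0.15·0.5000 + 0.25·0.5000) ≈ 0.3750
After 'quiet': P(compromised) = 0.15·0.3750 / (0.15·0.3750 + 0.25·0.6250) ≈ 0.2647
After 'quiet': P(compromised) = 0.15·0.2647 / (0.15·0.2647 + 0.25·0.7353) ≈ 0.1776
After 'quiet': P(compromised) = 0.15·0.1776 / (0.15·0.1776 + 0.25·0.8224) ≈ 0.1147
After 'alert': P(compromised) = 0.85·0.1147 / (0.85·0.1147 + 0.75·0.8853) ≈ 0.1281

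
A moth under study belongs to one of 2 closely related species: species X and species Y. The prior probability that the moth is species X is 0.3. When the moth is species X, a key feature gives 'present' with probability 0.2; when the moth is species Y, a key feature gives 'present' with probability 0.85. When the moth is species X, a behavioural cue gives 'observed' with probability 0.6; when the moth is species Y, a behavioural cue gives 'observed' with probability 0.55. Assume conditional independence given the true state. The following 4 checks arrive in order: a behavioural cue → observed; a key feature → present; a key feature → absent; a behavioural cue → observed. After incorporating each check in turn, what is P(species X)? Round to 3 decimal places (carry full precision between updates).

After a behavioural cue='observed': P(species X) = 0.6·0.3000 / (0.6·0.3000 + 0.55·0.7000) ≈ 0.3186
After a key feature='present': P(species X) = 0.2·0.3186 / (0.2·0.3186 + 0.85·0.6814) ≈ 0.0991
After a key feature='absent': P(species X) = 0.8·0.0991 / (0.8·0.0991 + 0.15·0.9009) ≈ 0.3698
After a behavioural cue='observed': P(species X) = 0.6·0.3698 / (0.6·0.3698 + 0.55·0.6302) ≈ 0.3903

0.390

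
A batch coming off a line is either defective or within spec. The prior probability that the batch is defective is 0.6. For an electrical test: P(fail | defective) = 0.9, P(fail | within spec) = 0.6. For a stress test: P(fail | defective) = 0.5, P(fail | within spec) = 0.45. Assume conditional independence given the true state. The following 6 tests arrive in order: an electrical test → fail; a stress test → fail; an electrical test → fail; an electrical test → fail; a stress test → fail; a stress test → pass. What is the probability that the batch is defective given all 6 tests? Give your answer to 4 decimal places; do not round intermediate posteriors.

Apply Bayes' rule sequentially, carrying P(defective) forward.
After an electrical test='fail': P(defective) = 0.9·0.6000 / (0.9·0.6000 + 0.6·0.4000) ≈ 0.6923
After a stress test='fail': P(defective) = 0.5·0.6923 / (0.5·0.6923 + 0.45·0.3077) ≈ 0.7143
After an electrical test='fail': P(defective) = 0.9·0.7143 / (0.9·0.7143 + 0.6·0.2857) ≈ 0.7895
After an electrical test='fail': P(defective) = 0.9·0.7895 / (0.9·0.7895 + 0.6·0.2105) ≈ 0.8491
After a stress test='fail': P(defective) = 0.5·0.8491 / (0.5·0.8491 + 0.45·0.1509) ≈ 0.8621
After a stress test='pass': P(defective) = 0.5·0.8621 / (0.5·0.8621 + 0.55·0.1379) ≈ 0.8503

0.8503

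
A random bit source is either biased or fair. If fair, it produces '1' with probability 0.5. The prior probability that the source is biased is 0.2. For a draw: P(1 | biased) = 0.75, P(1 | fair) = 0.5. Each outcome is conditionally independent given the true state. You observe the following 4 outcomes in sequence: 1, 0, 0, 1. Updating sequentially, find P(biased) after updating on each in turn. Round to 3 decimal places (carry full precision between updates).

Each posterior becomes the prior for the next update.
After '1': P(biased) = 0.75·0.2000 / (0.75·0.2000 + 0.5·0.8000) ≈ 0.2727
After '0': P(biased) = 0.25·0.2727 / (0.25·0.2727 + 0.5·0.7273) ≈ 0.1579
After '0': P(biased) = 0.25·0.1579 / (0.25·0.1579 + 0.5·0.8421) ≈ 0.0857
After '1': P(biased) = 0.75·0.0857 / (0.75·0.0857 + 0.5·0.9143) ≈ 0.1233

0.123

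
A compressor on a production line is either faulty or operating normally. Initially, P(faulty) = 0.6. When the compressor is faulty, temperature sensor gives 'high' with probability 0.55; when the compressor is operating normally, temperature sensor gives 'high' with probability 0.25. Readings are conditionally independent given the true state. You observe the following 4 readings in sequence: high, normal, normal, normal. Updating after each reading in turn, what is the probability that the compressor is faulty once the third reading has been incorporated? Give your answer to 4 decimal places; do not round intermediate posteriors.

0.5430

After 'high': P(faulty) = 0.55·0.6000 / (0.55·0.6000 + 0.25·0.4000) ≈ 0.7674
After 'normal': P(faulty) = 0.45·0.7674 / (0.45·0.7674 + 0.75·0.2326) ≈ 0.6644
After 'normal': P(faulty) = 0.45·0.6644 / (0.45·0.6644 + 0.75·0.3356) ≈ 0.5430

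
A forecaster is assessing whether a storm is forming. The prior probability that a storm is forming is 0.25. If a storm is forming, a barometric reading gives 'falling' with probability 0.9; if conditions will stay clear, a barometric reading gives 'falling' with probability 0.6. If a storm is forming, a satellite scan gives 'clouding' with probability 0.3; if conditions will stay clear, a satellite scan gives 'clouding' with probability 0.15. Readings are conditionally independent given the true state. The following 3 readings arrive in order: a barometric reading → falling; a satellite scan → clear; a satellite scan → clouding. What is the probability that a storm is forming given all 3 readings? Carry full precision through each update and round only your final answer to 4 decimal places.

0.4516

After a barometric reading='falling': P(storm) = 0.9·0.2500 / (0.9·0.2500 + 0.6·0.7500) ≈ 0.3333
After a satellite scan='clear': P(storm) = 0.7·0.3333 / (0.7·0.3333 + 0.85·0.6667) ≈ 0.2917
After a satellite scan='clouding': P(storm) = 0.3·0.2917 / (0.3·0.2917 + 0.15·0.7083) ≈ 0.4516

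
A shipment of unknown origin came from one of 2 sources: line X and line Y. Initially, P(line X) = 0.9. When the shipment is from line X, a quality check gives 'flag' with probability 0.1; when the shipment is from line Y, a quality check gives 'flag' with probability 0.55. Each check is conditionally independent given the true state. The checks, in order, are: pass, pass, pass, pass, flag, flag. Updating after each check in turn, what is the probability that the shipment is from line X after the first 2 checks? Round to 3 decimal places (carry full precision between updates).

0.973

After 'pass': P(line X) = 0.9·0.9000 / (0.9·0.9000 + 0.45·0.1000) ≈ 0.9474
After 'pass': P(line X) = 0.9·0.9474 / (0.9·0.9474 + 0.45·0.0526) ≈ 0.9730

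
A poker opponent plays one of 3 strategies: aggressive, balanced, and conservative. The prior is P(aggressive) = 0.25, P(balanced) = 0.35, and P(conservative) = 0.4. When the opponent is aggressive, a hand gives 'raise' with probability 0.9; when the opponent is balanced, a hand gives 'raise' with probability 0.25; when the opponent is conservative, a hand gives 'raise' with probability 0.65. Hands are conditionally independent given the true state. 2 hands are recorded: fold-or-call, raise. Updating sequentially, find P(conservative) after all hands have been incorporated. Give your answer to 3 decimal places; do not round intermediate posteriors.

0.508

After 'fold-or-call': normaliser = 0.1·0.2500 + 0.75·0.3500 + 0.35·0.4000; P(aggressive) ≈ 0.0585, P(balanced) ≈ 0.6140, P(conservative) ≈ 0.3275
After 'raise': normaliser = 0.9·0.0585 + 0.25·0.6140 + 0.65·0.3275; P(aggressive) ≈ 0.1256, P(balanced) ≈ 0.3664, P(conservative) ≈ 0.5080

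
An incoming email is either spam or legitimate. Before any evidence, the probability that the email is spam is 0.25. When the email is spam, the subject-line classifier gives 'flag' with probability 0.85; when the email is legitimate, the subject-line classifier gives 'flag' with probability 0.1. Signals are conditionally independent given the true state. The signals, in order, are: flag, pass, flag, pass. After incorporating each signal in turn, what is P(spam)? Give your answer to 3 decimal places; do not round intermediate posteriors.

0.401

After 'flag': P(spam) = 0.85·0.2500 / (0.85·0.2500 + 0.1·0.7500) ≈ 0.7391
After 'pass': P(spam) = 0.15·0.7391 / (0.15·0.7391 + 0.9·0.2609) ≈ 0.3208
After 'flag': P(spam) = 0.85·0.3208 / (0.85·0.3208 + 0.1·0.6792) ≈ 0.8006
After 'pass': P(spam) = 0.15·0.8006 / (0.15·0.8006 + 0.9·0.1994) ≈ 0.4008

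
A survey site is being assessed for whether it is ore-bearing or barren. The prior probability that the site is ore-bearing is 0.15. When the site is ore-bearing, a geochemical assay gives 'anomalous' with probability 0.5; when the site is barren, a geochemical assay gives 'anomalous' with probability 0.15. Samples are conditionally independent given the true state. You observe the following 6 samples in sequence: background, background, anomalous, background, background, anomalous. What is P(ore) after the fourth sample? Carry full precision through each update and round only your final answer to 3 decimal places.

Apply Bayes' rule sequentially, carrying P(ore) forward.
After 'background': P(ore) = 0.5·0.1500 / (0.5·0.1500 + 0.85·0.8500) ≈ 0.0940
After 'background': P(ore) = 0.5·0.0940 / (0.5·0.0940 + 0.85·0.9060) ≈ 0.0575
After 'anomalous': P(ore) = 0.5·0.0575 / (0.5·0.0575 + 0.15·0.9425) ≈ 0.1691
After 'background': P(ore) = 0.5·0.1691 / (0.5·0.1691 + 0.85·0.8309) ≈ 0.1069

0.107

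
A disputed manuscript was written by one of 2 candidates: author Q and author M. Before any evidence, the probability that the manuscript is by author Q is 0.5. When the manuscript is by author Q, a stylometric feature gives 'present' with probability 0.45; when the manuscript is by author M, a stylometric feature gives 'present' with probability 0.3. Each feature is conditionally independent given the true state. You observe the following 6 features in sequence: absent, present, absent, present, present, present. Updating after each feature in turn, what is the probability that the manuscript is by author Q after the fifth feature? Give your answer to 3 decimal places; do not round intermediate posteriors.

0.676

After 'absent': P(author Q) = 0.55·0.5000 / (0.55·0.5000 + 0.7·0.5000) ≈ 0.4400
After 'present': P(author Q) = 0.45·0.4400 / (0.45·0.4400 + 0.3·0.5600) ≈ 0.5410
After 'absent': P(author Q) = 0.55·0.5410 / (0.55·0.5410 + 0.7·0.4590) ≈ 0.4808
After 'present': P(author Q) = 0.45·0.4808 / (0.45·0.4808 + 0.3·0.5192) ≈ 0.5814
After 'present': P(author Q) = 0.45·0.5814 / (0.45·0.5814 + 0.3·0.4186) ≈ 0.6757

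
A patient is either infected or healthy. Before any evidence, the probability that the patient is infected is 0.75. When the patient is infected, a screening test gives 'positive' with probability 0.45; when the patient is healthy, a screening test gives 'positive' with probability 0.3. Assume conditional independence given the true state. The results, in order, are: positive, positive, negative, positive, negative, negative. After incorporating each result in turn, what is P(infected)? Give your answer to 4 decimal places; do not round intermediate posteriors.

0.8308

After 'positive': P(infected) = 0.45·0.7500 / (0.45·0.7500 + 0.3·0.2500) ≈ 0.8182
After 'positive': P(infected) = 0.45·0.8182 / (0.45·0.8182 + 0.3·0.1818) ≈ 0.8710
After 'negative': P(infected) = 0.55·0.8710 / (0.55·0.8710 + 0.7·0.1290) ≈ 0.8414
After 'positive': P(infected) = 0.45·0.8414 / (0.45·0.8414 + 0.3·0.1586) ≈ 0.8883
After 'negative': P(infected) = 0.55·0.8883 / (0.55·0.8883 + 0.7·0.1117) ≈ 0.8621
After 'negative': P(infected) = 0.55·0.8621 / (0.55·0.8621 + 0.7·0.1379) ≈ 0.8308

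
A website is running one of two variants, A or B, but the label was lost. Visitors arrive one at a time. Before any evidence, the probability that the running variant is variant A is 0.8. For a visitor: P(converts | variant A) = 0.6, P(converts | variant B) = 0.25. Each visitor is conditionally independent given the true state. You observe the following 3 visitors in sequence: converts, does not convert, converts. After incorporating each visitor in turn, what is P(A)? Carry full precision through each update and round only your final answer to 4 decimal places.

0.9247

After 'converts': P(A) = 0.6·0.8000 / (0.6·0.8000 + 0.25·0.2000) ≈ 0.9057
After 'does not convert': P(A) = 0.4·0.9057 / (0.4·0.9057 + 0.75·0.0943) ≈ 0.8366
After 'converts': P(A) = 0.6·0.8366 / (0.6·0.8366 + 0.25·0.1634) ≈ 0.9247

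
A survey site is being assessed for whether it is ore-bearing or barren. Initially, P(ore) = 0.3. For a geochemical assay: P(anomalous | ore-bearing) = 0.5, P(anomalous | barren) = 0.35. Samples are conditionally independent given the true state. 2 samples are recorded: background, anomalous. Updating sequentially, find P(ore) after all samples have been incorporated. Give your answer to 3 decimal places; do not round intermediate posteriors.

Each posterior becomes the prior for the next update.
After 'background': P(ore) = 0.5·0.3000 / (0.5·0.3000 + 0.65·0.7000) ≈ 0.2479
After 'anomalous': P(ore) = 0.5·0.2479 / (0.5·0.2479 + 0.35·0.7521) ≈ 0.3202

0.320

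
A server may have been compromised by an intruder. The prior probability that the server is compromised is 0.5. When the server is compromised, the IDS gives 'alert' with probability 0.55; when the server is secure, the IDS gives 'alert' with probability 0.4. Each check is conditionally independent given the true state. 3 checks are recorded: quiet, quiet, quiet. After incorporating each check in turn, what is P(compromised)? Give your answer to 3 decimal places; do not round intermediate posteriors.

0.297

After 'quiet': P(compromised) = 0.45·0.5000 / (0.45·0.5000 + 0.6·0.5000) ≈ 0.4286
After 'quiet': P(compromised) = 0.45·0.4286 / (0.45·0.4286 + 0.6·0.5714) ≈ 0.3600
After 'quiet': P(compromised) = 0.45·0.3600 / (0.45·0.3600 + 0.6·0.6400) ≈ 0.2967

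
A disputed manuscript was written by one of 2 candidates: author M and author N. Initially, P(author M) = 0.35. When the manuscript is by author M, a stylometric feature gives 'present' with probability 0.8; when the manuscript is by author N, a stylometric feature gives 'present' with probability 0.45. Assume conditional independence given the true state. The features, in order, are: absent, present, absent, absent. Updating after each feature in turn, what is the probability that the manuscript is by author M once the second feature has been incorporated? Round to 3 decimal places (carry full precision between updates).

After 'absent': P(author M) = 0.2·0.3500 / (0.2·0.3500 + 0.55·0.6500) ≈ 0.1637
After 'present': P(author M) = 0.8·0.1637 / (0.8·0.1637 + 0.45·0.8363) ≈ 0.2582

0.258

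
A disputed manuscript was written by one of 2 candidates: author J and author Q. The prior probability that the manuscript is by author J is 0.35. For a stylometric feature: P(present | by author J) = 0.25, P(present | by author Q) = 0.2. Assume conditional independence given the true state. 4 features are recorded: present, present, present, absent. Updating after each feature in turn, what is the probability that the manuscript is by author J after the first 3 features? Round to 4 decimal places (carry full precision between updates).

0.5126

Apply Bayes' rule sequentially, carrying P(author J) forward.
After 'present': P(author J) = 0.25·0.3500 / (0.25·0.3500 + 0.2·0.6500) ≈ 0.4023
After 'present': P(author J) = 0.25·0.4023 / (0.25·0.4023 + 0.2·0.5977) ≈ 0.4569
After 'present': P(author J) = 0.25·0.4569 / (0.25·0.4569 + 0.2·0.5431) ≈ 0.5126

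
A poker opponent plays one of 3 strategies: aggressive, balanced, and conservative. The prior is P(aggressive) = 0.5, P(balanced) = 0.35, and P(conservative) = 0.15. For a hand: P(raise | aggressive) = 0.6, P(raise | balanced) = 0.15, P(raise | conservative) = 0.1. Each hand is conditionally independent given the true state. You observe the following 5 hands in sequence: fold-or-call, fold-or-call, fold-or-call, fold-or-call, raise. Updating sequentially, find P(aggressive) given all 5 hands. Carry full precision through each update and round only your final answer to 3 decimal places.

Each posterior becomes the prior for the next update.
After 'fold-or-call': normaliser = 0.4·0.5000 + 0.85·0.3500 + 0.9·0.1500; P(aggressive) ≈ 0.3162, P(balanced) ≈ 0.4704, P(conservative) ≈ 0.2134
After 'fold-or-call': normaliser = 0.4·0.3162 + 0.85·0.4704 + 0.9·0.2134; P(aggressive) ≈ 0.1761, P(balanced) ≈ 0.5565, P(conservative) ≈ 0.2674
After 'fold-or-call': normaliser = 0.4·0.1761 + 0.85·0.5565 + 0.9·0.2674; P(aggressive) ≈ 0.0898, P(balanced) ≈ 0.6033, P(conservative) ≈ 0.3069
After 'fold-or-call': normaliser = 0.4·0.0898 + 0.85·0.6033 + 0.9·0.3069; P(aggressive) ≈ 0.0435, P(balanced) ≈ 0.6216, P(conservative) ≈ 0.3348
After 'raise': normaliser = 0.6·0.0435 + 0.15·0.6216 + 0.1·0.3348; P(aggressive) ≈ 0.1709, P(balanced) ≈ 0.6100, P(conservative) ≈ 0.2191

0.171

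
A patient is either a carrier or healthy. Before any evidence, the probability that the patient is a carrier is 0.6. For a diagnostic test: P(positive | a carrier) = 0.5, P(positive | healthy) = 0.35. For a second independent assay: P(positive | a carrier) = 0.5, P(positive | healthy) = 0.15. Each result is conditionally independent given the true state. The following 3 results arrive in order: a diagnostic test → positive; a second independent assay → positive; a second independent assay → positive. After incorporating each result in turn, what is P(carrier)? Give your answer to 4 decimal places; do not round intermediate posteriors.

0.9597

After a diagnostic test='positive': P(carrier) = 0.5·0.6000 / (0.5·0.6000 + 0.35·0.4000) ≈ 0.6818
After a second independent assay='positive': P(carrier) = 0.5·0.6818 / (0.5·0.6818 + 0.15·0.3182) ≈ 0.8772
After a second independent assay='positive': P(carrier) = 0.5·0.8772 / (0.5·0.8772 + 0.15·0.1228) ≈ 0.9597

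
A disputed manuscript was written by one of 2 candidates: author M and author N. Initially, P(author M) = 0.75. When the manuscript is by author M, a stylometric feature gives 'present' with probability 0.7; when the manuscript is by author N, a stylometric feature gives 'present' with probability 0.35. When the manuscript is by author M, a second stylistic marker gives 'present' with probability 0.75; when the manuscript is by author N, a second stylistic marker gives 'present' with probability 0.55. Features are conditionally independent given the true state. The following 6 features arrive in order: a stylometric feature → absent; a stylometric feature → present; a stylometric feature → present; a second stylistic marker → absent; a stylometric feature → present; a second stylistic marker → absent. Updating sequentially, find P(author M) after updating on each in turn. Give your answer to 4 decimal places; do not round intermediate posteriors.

After a stylometric feature='absent': P(author M) = 0.3·0.7500 / (0.3·0.7500 + 0.65·0.2500) ≈ 0.5806
After a stylometric feature='present': P(author M) = 0.7·0.5806 / (0.7·0.5806 + 0.35·0.4194) ≈ 0.7347
After a stylometric feature='present': P(author M) = 0.7·0.7347 / (0.7·0.7347 + 0.35·0.2653) ≈ 0.8471
After a second stylistic marker='absent': P(author M) = 0.25·0.8471 / (0.25·0.8471 + 0.45·0.1529) ≈ 0.7547
After a stylometric feature='present': P(author M) = 0.7·0.7547 / (0.7·0.7547 + 0.35·0.2453) ≈ 0.8602
After a second stylistic marker='absent': P(author M) = 0.25·0.8602 / (0.25·0.8602 + 0.45·0.1398) ≈ 0.7737

0.7737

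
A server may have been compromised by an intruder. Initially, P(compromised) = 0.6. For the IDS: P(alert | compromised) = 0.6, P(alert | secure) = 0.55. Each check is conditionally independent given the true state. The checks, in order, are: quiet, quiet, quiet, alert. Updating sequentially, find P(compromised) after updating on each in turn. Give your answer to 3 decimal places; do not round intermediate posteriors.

0.535

After 'quiet': P(compromised) = 0.4·0.6000 / (0.4·0.6000 + 0.45·0.4000) ≈ 0.5714
After 'quiet': P(compromised) = 0.4·0.5714 / (0.4·0.5714 + 0.45·0.4286) ≈ 0.5424
After 'quiet': P(compromised) = 0.4·0.5424 / (0.4·0.5424 + 0.45·0.4576) ≈ 0.5130
After 'alert': P(compromised) = 0.6·0.5130 / (0.6·0.5130 + 0.55·0.4870) ≈ 0.5347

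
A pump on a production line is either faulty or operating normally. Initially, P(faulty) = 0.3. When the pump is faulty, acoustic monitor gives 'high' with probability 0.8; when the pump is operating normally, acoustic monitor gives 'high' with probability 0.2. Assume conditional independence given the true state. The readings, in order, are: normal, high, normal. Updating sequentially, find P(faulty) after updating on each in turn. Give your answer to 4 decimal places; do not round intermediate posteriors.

After 'normal': P(faulty) = 0.2·0.3000 / (0.2·0.3000 + 0.8·0.7000) ≈ 0.0968
After 'high': P(faulty) = 0.8·0.0968 / (0.8·0.0968 + 0.2·0.9032) ≈ 0.3000
After 'normal': P(faulty) = 0.2·0.3000 / (0.2·0.3000 + 0.8·0.7000) ≈ 0.0968

0.0968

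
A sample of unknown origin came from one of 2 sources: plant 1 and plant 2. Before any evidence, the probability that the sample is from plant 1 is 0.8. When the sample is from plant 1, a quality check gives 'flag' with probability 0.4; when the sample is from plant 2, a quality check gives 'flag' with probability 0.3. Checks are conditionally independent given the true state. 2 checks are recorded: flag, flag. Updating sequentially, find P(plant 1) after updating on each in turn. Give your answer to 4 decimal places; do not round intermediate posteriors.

After 'flag': P(plant 1) = 0.4·0.8000 / (0.4·0.8000 + 0.3·0.2000) ≈ 0.8421
After 'flag': P(plant 1) = 0.4·0.8421 / (0.4·0.8421 + 0.3·0.1579) ≈ 0.8767

0.8767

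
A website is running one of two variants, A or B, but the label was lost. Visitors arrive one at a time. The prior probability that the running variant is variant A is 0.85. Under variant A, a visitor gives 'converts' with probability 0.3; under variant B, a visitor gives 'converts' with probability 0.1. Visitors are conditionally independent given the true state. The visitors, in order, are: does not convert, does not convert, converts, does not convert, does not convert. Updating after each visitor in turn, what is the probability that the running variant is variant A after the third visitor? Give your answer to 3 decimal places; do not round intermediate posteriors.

0.911

After 'does not convert': P(A) = 0.7·0.8500 / (0.7·0.8500 + 0.9·0.1500) ≈ 0.8151
After 'does not convert': P(A) = 0.7·0.8151 / (0.7·0.8151 + 0.9·0.1849) ≈ 0.7742
After 'converts': P(A) = 0.3·0.7742 / (0.3·0.7742 + 0.1·0.2258) ≈ 0.9114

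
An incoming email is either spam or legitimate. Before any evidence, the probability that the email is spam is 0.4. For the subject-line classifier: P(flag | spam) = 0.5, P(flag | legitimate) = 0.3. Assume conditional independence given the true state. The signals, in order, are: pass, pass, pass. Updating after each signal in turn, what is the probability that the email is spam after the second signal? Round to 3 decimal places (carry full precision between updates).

After 'pass': P(spam) = 0.5·0.4000 / (0.5·0.4000 + 0.7·0.6000) ≈ 0.3226
After 'pass': P(spam) = 0.5·0.3226 / (0.5·0.3226 + 0.7·0.6774) ≈ 0.2538

0.254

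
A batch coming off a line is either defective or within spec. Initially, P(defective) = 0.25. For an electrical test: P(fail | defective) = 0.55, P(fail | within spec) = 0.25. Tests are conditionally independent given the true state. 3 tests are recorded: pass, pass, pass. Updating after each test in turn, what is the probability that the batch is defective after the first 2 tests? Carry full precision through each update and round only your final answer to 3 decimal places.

After 'pass': P(defective) = 0.45·0.2500 / (0.45·0.2500 + 0.75·0.7500) ≈ 0.1667
After 'pass': P(defective) = 0.45·0.1667 / (0.45·0.1667 + 0.75·0.8333) ≈ 0.1071

0.107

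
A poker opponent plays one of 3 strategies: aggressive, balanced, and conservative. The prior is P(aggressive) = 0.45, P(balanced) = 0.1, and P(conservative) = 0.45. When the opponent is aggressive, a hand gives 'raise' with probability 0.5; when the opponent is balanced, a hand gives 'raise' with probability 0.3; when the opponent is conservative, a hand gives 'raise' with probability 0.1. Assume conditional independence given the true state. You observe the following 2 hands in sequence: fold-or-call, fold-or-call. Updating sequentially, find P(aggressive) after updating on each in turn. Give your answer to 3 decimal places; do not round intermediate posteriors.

After 'fold-or-call': normaliser = 0.5·0.4500 + 0.7·0.1000 + 0.9·0.4500; P(aggressive) ≈ 0.3214, P(balanced) ≈ 0.1000, P(conservative) ≈ 0.5786
After 'fold-or-call': normaliser = 0.5·0.3214 + 0.7·0.1000 + 0.9·0.5786; P(aggressive) ≈ 0.2139, P(balanced) ≈ 0.0932, P(conservative) ≈ 0.6930

0.214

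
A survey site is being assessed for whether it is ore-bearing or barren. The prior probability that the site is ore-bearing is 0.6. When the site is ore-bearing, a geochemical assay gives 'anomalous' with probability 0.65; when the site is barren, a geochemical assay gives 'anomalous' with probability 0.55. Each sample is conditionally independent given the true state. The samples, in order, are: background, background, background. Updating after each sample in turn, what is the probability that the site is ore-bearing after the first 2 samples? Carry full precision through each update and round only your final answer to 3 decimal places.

0.476

Apply Bayes' rule sequentially, carrying P(ore) forward.
After 'background': P(ore) = 0.35·0.6000 / (0.35·0.6000 + 0.45·0.4000) ≈ 0.5385
After 'background': P(ore) = 0.35·0.5385 / (0.35·0.5385 + 0.45·0.4615) ≈ 0.4757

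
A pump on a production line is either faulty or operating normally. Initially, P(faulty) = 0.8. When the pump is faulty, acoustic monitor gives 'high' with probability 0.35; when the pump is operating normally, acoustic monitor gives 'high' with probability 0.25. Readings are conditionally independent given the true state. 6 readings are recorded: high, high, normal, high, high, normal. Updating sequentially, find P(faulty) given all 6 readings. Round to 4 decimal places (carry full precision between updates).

After 'high': P(faulty) = 0.35·0.8000 / (0.35·0.8000 + 0.25·0.2000) ≈ 0.8485
After 'high': P(faulty) = 0.35·0.8485 / (0.35·0.8485 + 0.25·0.1515) ≈ 0.8869
After 'normal': P(faulty) = 0.65·0.8869 / (0.65·0.8869 + 0.75·0.1131) ≈ 0.8717
After 'high': P(faulty) = 0.35·0.8717 / (0.35·0.8717 + 0.25·0.1283) ≈ 0.9049
After 'high': P(faulty) = 0.35·0.9049 / (0.35·0.9049 + 0.25·0.0951) ≈ 0.9302
After 'normal': P(faulty) = 0.65·0.9302 / (0.65·0.9302 + 0.75·0.0698) ≈ 0.9203

0.9203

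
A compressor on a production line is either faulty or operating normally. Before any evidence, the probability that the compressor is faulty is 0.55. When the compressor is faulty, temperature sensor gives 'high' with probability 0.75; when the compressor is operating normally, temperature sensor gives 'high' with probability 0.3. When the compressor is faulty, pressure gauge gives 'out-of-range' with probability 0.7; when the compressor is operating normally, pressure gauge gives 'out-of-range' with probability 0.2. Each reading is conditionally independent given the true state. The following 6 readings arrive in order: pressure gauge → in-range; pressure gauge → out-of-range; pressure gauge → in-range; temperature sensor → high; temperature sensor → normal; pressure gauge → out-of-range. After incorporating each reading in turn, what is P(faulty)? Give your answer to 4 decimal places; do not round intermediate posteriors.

After pressure gauge='in-range': P(faulty) = 0.3·0.5500 / (0.3·0.5500 + 0.8·0.4500) ≈ 0.3143
After pressure gauge='out-of-range': P(faulty) = 0.7·0.3143 / (0.7·0.3143 + 0.2·0.6857) ≈ 0.6160
After pressure gauge='in-range': P(faulty) = 0.3·0.6160 / (0.3·0.6160 + 0.8·0.3840) ≈ 0.3756
After temperature sensor='high': P(faulty) = 0.75·0.3756 / (0.75·0.3756 + 0.3·0.6244) ≈ 0.6006
After temperature sensor='normal': P(faulty) = 0.25·0.6006 / (0.25·0.6006 + 0.7·0.3994) ≈ 0.3494
After pressure gauge='out-of-range': P(faulty) = 0.7·0.3494 / (0.7·0.3494 + 0.2·0.6506) ≈ 0.6528

0.6528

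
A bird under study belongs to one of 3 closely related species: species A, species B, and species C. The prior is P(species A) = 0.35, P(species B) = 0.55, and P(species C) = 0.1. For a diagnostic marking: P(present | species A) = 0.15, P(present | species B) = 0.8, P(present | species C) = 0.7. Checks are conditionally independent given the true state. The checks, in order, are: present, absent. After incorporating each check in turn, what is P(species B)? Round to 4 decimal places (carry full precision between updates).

0.5728

After 'present': normaliser = 0.15·0.3500 + 0.8·0.5500 + 0.7·0.1000; P(species A) ≈ 0.0933, P(species B) ≈ 0.7822, P(species C) ≈ 0.1244
After 'absent': normaliser = 0.85·0.0933 + 0.2·0.7822 + 0.3·0.1244; P(species A) ≈ 0.2905, P(species B) ≈ 0.5728, P(species C) ≈ 0.1367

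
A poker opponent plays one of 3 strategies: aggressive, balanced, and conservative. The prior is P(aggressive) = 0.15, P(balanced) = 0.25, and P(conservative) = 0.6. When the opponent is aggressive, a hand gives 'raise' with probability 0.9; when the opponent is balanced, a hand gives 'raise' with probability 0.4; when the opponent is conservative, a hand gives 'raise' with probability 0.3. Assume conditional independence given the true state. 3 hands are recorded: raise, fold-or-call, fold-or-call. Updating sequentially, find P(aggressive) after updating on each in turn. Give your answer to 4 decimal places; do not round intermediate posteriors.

After 'raise': normaliser = 0.9·0.1500 + 0.4·0.2500 + 0.3·0.6000; P(aggressive) ≈ 0.3253, P(balanced) ≈ 0.2410, P(conservative) ≈ 0.4337
After 'fold-or-call': normaliser = 0.1·0.3253 + 0.6·0.2410 + 0.7·0.4337; P(aggressive) ≈ 0.0677, P(balanced) ≈ 0.3008, P(conservative) ≈ 0.6316
After 'fold-or-call': normaliser = 0.1·0.0677 + 0.6·0.3008 + 0.7·0.6316; P(aggressive) ≈ 0.0108, P(balanced) ≈ 0.2867, P(conservative) ≈ 0.7025

0.0108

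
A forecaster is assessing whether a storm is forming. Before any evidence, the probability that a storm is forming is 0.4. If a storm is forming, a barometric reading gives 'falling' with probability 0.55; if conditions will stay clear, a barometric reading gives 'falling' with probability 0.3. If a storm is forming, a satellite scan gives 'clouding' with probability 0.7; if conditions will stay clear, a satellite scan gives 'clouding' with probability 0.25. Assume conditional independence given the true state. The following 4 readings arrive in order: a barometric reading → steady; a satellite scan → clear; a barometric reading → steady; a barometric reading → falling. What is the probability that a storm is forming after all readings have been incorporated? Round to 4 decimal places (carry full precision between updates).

0.1681

Each posterior becomes the prior for the next update.
After a barometric reading='steady': P(storm) = 0.45·0.4000 / (0.45·0.4000 + 0.7·0.6000) ≈ 0.3000
After a satellite scan='clear': P(storm) = 0.3·0.3000 / (0.3·0.3000 + 0.75·0.7000) ≈ 0.1463
After a barometric reading='steady': P(storm) = 0.45·0.1463 / (0.45·0.1463 + 0.7·0.8537) ≈ 0.0993
After a barometric reading='falling': P(storm) = 0.55·0.0993 / (0.55·0.0993 + 0.3·0.9007) ≈ 0.1681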